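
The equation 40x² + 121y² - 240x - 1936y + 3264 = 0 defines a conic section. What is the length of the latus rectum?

Group the x- and y-terms: 40(x² - 6x) + 121(y² - 16y) = -3264
Complete the square: 40(x - 3)² + 121(y - 8)² = -3264 + 360 + 7744 = 4840
Dividing both sides by 4840: (x - 3)²/121 + (y - 8)²/40 = 1
Ellipse, center (3, 8), major axis horizontal; a² = 121, b² = 40.
Latus rectum length = 2b²/a = 2·40/11 = 80/11.

80/11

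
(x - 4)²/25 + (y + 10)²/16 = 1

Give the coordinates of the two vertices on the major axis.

Center (4, -10). The larger denominator 25 sits under the x-term, so the major axis is horizontal; a² = 25, b² = 16.
a = 5. Vertices at (h ± a, k).

(-1, -10) and (9, -10)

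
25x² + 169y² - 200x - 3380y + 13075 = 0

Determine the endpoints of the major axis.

25(x² - 8x) + 169(y² - 20y) = -13075
Complete the square: 25(x - 4)² + 169(y - 10)² = -13075 + 400 + 16900 = 4225
Divide by 4225: (x - 4)²/169 + (y - 10)²/25 = 1
Ellipse, center (4, 10), major axis horizontal; a² = 169, b² = 25.
a = 13. Vertices at (h ± a, k).

(-9, 10) and (17, 10)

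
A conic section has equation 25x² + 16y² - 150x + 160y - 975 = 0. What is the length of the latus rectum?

64/5

Collect terms: 25(x² - 6x) + 16(y² + 10y) = 975
Completing the square gives 25(x - 3)² + 16(y + 5)² = 975 + 225 + 400 = 1600.
Divide through by 1600 to get (x - 3)²/64 + (y + 5)²/100 = 1.
Ellipse, center (3, -5), major axis vertical; a² = 100, b² = 64.
Latus rectum length = 2b²/a = 2·64/10 = 64/5.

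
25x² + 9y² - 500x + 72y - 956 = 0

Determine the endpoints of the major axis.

Group the x- and y-terms: 25(x² - 20x) + 9(y² + 8y) = 956
Complete the square: 25(x - 10)² + 9(y + 4)² = 956 + 2500 + 144 = 3600
Divide by 3600: (x - 10)²/144 + (y + 4)²/400 = 1
Ellipse, center (10, -4), major axis vertical; a² = 400, b² = 144.
a = 20. Vertices at (h, k ± a).

(10, -24) and (10, 16)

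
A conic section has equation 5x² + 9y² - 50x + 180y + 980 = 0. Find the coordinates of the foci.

Collect terms: 5(x² - 10x) + 9(y² + 20y) = -980
Completing the square gives 5(x - 5)² + 9(y + 10)² = -980 + 125 + 900 = 45.
Dividing both sides by 45: (x - 5)²/9 + (y + 10)²/5 = 1
Ellipse, center (5, -10), major axis horizontal; a² = 9, b² = 5.
c² = a² - b² = 9 - 5 = 4, so c = 2.
Foci lie on the horizontal axis through the center: (h ± c, k).

(3, -10) and (7, -10)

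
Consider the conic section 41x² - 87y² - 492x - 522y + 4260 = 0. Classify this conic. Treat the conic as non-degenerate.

hyperbola

No xy term. Coefficients of x² and y² are A = 41, C = -87.
A and C have opposite signs ⇒ hyperbola.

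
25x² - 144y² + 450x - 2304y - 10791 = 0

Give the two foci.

(-22, -8) and (4, -8)

Collect terms: 25(x² + 18x) -144(y² + 16y) = 10791
Completing the square gives 25(x + 9)² -144(y + 8)² = 10791 + 2025 - 9216 = 3600.
Divide by 3600: (x + 9)²/144 - (y + 8)²/25 = 1
Hyperbola, center (-9, -8), transverse axis horizontal; a² = 144, b² = 25.
c² = a² + b² = 144 + 25 = 169, so c = 13.
Foci lie on the horizontal axis through the center: (h ± c, k).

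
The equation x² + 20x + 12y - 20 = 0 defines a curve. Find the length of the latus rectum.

12

Only x is squared. Complete the square in x: (x + 10)² = -12(y - 10).
Vertex (-10, 10); 4p = -12 so p = -3. Opens down.
Latus rectum length = |4p| = 12.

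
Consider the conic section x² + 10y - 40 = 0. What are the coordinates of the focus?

(0, 3/2)

Only x is squared. Complete the square in x: x² = -10(y - 4).
Vertex (0, 4); 4p = -10 so p = -5/2. Opens down.
Focus is p units from the vertex along the axis: (h, k + p).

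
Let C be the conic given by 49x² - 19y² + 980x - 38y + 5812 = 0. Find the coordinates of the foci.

Collect terms: 49(x² + 20x) -19(y² + 2y) = -5812
Complete the square: 49(x + 10)² -19(y + 1)² = -5812 + 4900 - 19 = -931
Dividing both sides by -931: (y + 1)²/49 - (x + 10)²/19 = 1
Hyperbola, center (-10, -1), transverse axis vertical; a² = 49, b² = 19.
c² = a² + b² = 49 + 19 = 68, so c = 2√17.
Foci lie on the vertical axis through the center: (h, k ± c).

(-10, -1 - 2√17) and (-10, -1 + 2√17)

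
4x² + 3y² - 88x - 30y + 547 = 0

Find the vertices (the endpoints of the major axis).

Rearranging, 4(x² - 22x) + 3(y² - 10y) = -547.
Complete the square: 4(x - 11)² + 3(y - 5)² = -547 + 484 + 75 = 12
Divide through by 12 to get (x - 11)²/3 + (y - 5)²/4 = 1.
Ellipse, center (11, 5), major axis vertical; a² = 4, b² = 3.
a = 2. Vertices at (h, k ± a).

(11, 3) and (11, 7)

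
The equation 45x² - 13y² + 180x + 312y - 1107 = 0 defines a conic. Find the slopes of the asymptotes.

Group: 45(x² + 4x) -13(y² - 24y) = 1107
Completing the square gives 45(x + 2)² -13(y - 12)² = 1107 + 180 - 1872 = -585.
Divide by -585: (y - 12)²/45 - (x + 2)²/13 = 1
Hyperbola, center (-2, 12), transverse axis vertical; a² = 45, b² = 13.
For a vertical hyperbola the asymptotes have slope ±a/b.
Here that is ±3√5/√13 = ±3√65/13.

3√65/13 and -3√65/13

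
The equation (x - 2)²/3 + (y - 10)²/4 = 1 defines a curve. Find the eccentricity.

Center (2, 10). The larger denominator 4 sits under the y-term, so the major axis is vertical; a² = 4, b² = 3.
c² = a² - b² = 1, so c = 1.
e = c/a = 1/2.

e = 1/2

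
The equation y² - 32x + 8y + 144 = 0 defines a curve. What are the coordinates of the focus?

(12, -4)

Only y is squared. Complete the square in y: (y + 4)² = 32(x - 4).
Vertex (4, -4); 4p = 32 so p = 8. Opens right.
Focus is p units from the vertex along the axis: (h + p, k).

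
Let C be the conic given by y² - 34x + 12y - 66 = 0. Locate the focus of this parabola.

(11/2, -6)

Only y is squared. Complete the square in y: (y + 6)² = 34(x + 3).
Vertex (-3, -6); 4p = 34 so p = 17/2. Opens right.
Focus is p units from the vertex along the axis: (h + p, k).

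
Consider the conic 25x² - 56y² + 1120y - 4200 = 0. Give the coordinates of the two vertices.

Rearranging, 25x² -56(y² - 20y) = 4200.
25x² -56(y - 10)² = 4200 + 0 - 5600 = -1400
Divide by -1400: (y - 10)²/25 - x²/56 = 1
Hyperbola, center (0, 10), transverse axis vertical; a² = 25, b² = 56.
a = 5. Vertices at (h, k ± a).

(0, 5) and (0, 15)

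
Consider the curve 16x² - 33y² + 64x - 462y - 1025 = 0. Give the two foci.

16(x² + 4x) -33(y² + 14y) = 1025
Complete the square in x and y: 16(x + 2)² -33(y + 7)² = 1025 + 64 - 1617 = -528
Dividing both sides by -528: (y + 7)²/16 - (x + 2)²/33 = 1
Hyperbola, center (-2, -7), transverse axis vertical; a² = 16, b² = 33.
c² = a² + b² = 16 + 33 = 49, so c = 7.
Foci lie on the vertical axis through the center: (h, k ± c).

(-2, -14) and (-2, 0)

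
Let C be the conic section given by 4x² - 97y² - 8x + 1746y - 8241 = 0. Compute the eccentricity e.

Group the x- and y-terms: 4(x² - 2x) -97(y² - 18y) = 8241
Completing the square gives 4(x - 1)² -97(y - 9)² = 8241 + 4 - 7857 = 388.
Dividing both sides by 388: (x - 1)²/97 - (y - 9)²/4 = 1
Hyperbola, center (1, 9), transverse axis horizontal; a² = 97, b² = 4.
c² = a² + b² = 101, so c = √101.
e = c/a = √101/√97 = √9797/97.

e = √9797/97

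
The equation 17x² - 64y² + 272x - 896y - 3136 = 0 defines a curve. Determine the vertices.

(-16, -7) and (0, -7)

Rearranging, 17(x² + 16x) -64(y² + 14y) = 3136.
Complete the square in x and y: 17(x + 8)² -64(y + 7)² = 3136 + 1088 - 3136 = 1088
Divide through by 1088 to get (x + 8)²/64 - (y + 7)²/17 = 1.
Hyperbola, center (-8, -7), transverse axis horizontal; a² = 64, b² = 17.
a = 8. Vertices at (h ± a, k).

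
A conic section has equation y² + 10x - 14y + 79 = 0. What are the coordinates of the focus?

(-11/2, 7)

Only y is squared. Complete the square in y: (y - 7)² = -10(x + 3).
Vertex (-3, 7); 4p = -10 so p = -5/2. Opens left.
Focus is p units from the vertex along the axis: (h + p, k).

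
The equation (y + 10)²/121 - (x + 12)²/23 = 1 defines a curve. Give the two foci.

(-12, -22) and (-12, 2)

Center (-12, -10). The positive term is the y-term, so the transverse axis is vertical; a² = 121, b² = 23.
c² = a² + b² = 121 + 23 = 144, so c = 12.
Foci lie on the vertical axis through the center: (h, k ± c).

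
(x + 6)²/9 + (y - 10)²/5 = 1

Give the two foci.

Center (-6, 10). The larger denominator 9 sits under the x-term, so the major axis is horizontal; a² = 9, b² = 5.
c² = a² - b² = 9 - 5 = 4, so c = 2.
Foci lie on the horizontal axis through the center: (h ± c, k).

(-8, 10) and (-4, 10)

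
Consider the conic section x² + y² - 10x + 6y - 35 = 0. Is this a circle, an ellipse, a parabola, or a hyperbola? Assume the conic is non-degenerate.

circle

No xy term. Coefficients of x² and y² are A = 1, C = 1.
A = C (same sign) ⇒ circle.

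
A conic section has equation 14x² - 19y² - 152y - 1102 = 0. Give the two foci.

Collect terms: 14x² -19(y² + 8y) = 1102
Completing the square gives 14x² -19(y + 4)² = 1102 + 0 - 304 = 798.
Divide by 798: x²/57 - (y + 4)²/42 = 1
Hyperbola, center (0, -4), transverse axis horizontal; a² = 57, b² = 42.
c² = a² + b² = 57 + 42 = 99, so c = 3√11.
Foci lie on the horizontal axis through the center: (h ± c, k).

(0 - 3√11, -4) and (0 + 3√11, -4)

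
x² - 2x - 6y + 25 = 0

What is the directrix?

y = 5/2

Only x is squared. Complete the square in x: (x - 1)² = 6(y - 4).
Vertex (1, 4); 4p = 6 so p = 3/2. Opens up.
Directrix is the horizontal line y = k − p = 4 − (3/2) = 5/2.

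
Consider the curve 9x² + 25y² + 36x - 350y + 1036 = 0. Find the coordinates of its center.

Collect terms: 9(x² + 4x) + 25(y² - 14y) = -1036
9(x + 2)² + 25(y - 7)² = -1036 + 36 + 1225 = 225
Dividing both sides by 225: (x + 2)²/25 + (y - 7)²/9 = 1
Ellipse with center (-2, 7).

(-2, 7)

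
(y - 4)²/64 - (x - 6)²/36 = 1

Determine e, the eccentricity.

e = 5/4

Center (6, 4). The positive term is the y-term, so the transverse axis is vertical; a² = 64, b² = 36.
c² = a² + b² = 100, so c = 10.
e = c/a = 10/8 = 5/4.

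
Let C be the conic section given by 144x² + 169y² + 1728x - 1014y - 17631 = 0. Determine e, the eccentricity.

e = 5/13

Rearranging, 144(x² + 12x) + 169(y² - 6y) = 17631.
144(x + 6)² + 169(y - 3)² = 17631 + 5184 + 1521 = 24336
Dividing both sides by 24336: (x + 6)²/169 + (y - 3)²/144 = 1
Ellipse, center (-6, 3), major axis horizontal; a² = 169, b² = 144.
c² = a² - b² = 25, so c = 5.
e = c/a = 5/13.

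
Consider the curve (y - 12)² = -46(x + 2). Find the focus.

(-27/2, 12)

Vertex (-2, 12); 4p = -46 so p = -23/2. Opens left.
Focus is p units from the vertex along the axis: (h + p, k).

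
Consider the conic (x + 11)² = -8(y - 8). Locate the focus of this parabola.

(-11, 6)

Vertex (-11, 8); 4p = -8 so p = -2. Opens down.
Focus is p units from the vertex along the axis: (h, k + p).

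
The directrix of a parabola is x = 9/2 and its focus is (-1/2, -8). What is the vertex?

The vertex is the midpoint between the focus and the directrix along the axis of symmetry.
Axis is horizontal (directrix is vertical). Vertex x-coordinate = (-1/2 + 9/2)/2 = 2; y-coordinate = -8.

(2, -8)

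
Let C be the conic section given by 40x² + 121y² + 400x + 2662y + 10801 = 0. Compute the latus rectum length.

Group the x- and y-terms: 40(x² + 10x) + 121(y² + 22y) = -10801
Complete the square in x and y: 40(x + 5)² + 121(y + 11)² = -10801 + 1000 + 14641 = 4840
Divide by 4840: (x + 5)²/121 + (y + 11)²/40 = 1
Ellipse, center (-5, -11), major axis horizontal; a² = 121, b² = 40.
Latus rectum length = 2b²/a = 2·40/11 = 80/11.

80/11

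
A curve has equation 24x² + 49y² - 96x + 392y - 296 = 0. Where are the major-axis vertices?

Group: 24(x² - 4x) + 49(y² + 8y) = 296
Completing the square gives 24(x - 2)² + 49(y + 4)² = 296 + 96 + 784 = 1176.
Divide through by 1176 to get (x - 2)²/49 + (y + 4)²/24 = 1.
Ellipse, center (2, -4), major axis horizontal; a² = 49, b² = 24.
a = 7. Vertices at (h ± a, k).

(-5, -4) and (9, -4)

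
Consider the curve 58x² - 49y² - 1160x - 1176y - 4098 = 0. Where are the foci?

58(x² - 20x) -49(y² + 24y) = 4098
58(x - 10)² -49(y + 12)² = 4098 + 5800 - 7056 = 2842
Divide through by 2842 to get (x - 10)²/49 - (y + 12)²/58 = 1.
Hyperbola, center (10, -12), transverse axis horizontal; a² = 49, b² = 58.
c² = a² + b² = 49 + 58 = 107, so c = √107.
Foci lie on the horizontal axis through the center: (h ± c, k).

(10 - √107, -12) and (10 + √107, -12)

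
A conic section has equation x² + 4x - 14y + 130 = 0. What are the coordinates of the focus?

(-2, 25/2)

Only x is squared. Complete the square in x: (x + 2)² = 14(y - 9).
Vertex (-2, 9); 4p = 14 so p = 7/2. Opens up.
Focus is p units from the vertex along the axis: (h, k + p).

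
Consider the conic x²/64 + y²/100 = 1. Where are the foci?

Center (0, 0). The larger denominator 100 sits under the y-term, so the major axis is vertical; a² = 100, b² = 64.
c² = a² - b² = 100 - 64 = 36, so c = 6.
Foci lie on the vertical axis through the center: (h, k ± c).

(0, -6) and (0, 6)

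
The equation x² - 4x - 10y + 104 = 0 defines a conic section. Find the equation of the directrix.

y = 15/2

Only x is squared. Complete the square in x: (x - 2)² = 10(y - 10).
Vertex (2, 10); 4p = 10 so p = 5/2. Opens up.
Directrix is the horizontal line y = k − p = 10 − (5/2) = 15/2.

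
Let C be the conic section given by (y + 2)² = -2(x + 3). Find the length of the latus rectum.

2

Vertex (-3, -2); 4p = -2 so p = -1/2. Opens left.
Latus rectum length = |4p| = 2.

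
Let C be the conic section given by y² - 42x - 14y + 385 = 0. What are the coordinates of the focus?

Only y is squared. Complete the square in y: (y - 7)² = 42(x - 8).
Vertex (8, 7); 4p = 42 so p = 21/2. Opens right.
Focus is p units from the vertex along the axis: (h + p, k).

(37/2, 7)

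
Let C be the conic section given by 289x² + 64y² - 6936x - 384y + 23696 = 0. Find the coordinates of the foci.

(12, -12) and (12, 18)

Group: 289(x² - 24x) + 64(y² - 6y) = -23696
Completing the square gives 289(x - 12)² + 64(y - 3)² = -23696 + 41616 + 576 = 18496.
Dividing both sides by 18496: (x - 12)²/64 + (y - 3)²/289 = 1
Ellipse, center (12, 3), major axis vertical; a² = 289, b² = 64.
c² = a² - b² = 289 - 64 = 225, so c = 15.
Foci lie on the vertical axis through the center: (h, k ± c).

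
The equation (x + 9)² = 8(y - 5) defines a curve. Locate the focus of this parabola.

(-9, 7)

Vertex (-9, 5); 4p = 8 so p = 2. Opens up.
Focus is p units from the vertex along the axis: (h, k + p).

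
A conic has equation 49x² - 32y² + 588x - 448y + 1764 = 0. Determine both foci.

(-6, -16) and (-6, 2)

Group: 49(x² + 12x) -32(y² + 14y) = -1764
Complete the square in x and y: 49(x + 6)² -32(y + 7)² = -1764 + 1764 - 1568 = -1568
Dividing both sides by -1568: (y + 7)²/49 - (x + 6)²/32 = 1
Hyperbola, center (-6, -7), transverse axis vertical; a² = 49, b² = 32.
c² = a² + b² = 49 + 32 = 81, so c = 9.
Foci lie on the vertical axis through the center: (h, k ± c).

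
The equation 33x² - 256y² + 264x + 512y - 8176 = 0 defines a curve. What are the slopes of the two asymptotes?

√33/16 and -√33/16

Rearranging, 33(x² + 8x) -256(y² - 2y) = 8176.
Complete the square: 33(x + 4)² -256(y - 1)² = 8176 + 528 - 256 = 8448
Divide through by 8448 to get (x + 4)²/256 - (y - 1)²/33 = 1.
Hyperbola, center (-4, 1), transverse axis horizontal; a² = 256, b² = 33.
For a horizontal hyperbola the asymptotes have slope ±b/a.
Here that is ±√33/16.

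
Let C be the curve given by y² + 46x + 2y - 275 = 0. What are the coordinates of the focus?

Only y is squared. Complete the square in y: (y + 1)² = -46(x - 6).
Vertex (6, -1); 4p = -46 so p = -23/2. Opens left.
Focus is p units from the vertex along the axis: (h + p, k).

(-11/2, -1)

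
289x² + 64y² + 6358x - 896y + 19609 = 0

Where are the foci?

Group the x- and y-terms: 289(x² + 22x) + 64(y² - 14y) = -19609
Complete the square: 289(x + 11)² + 64(y - 7)² = -19609 + 34969 + 3136 = 18496
Divide by 18496: (x + 11)²/64 + (y - 7)²/289 = 1
Ellipse, center (-11, 7), major axis vertical; a² = 289, b² = 64.
c² = a² - b² = 289 - 64 = 225, so c = 15.
Foci lie on the vertical axis through the center: (h, k ± c).

(-11, -8) and (-11, 22)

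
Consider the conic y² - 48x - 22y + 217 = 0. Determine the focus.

(14, 11)

Only y is squared. Complete the square in y: (y - 11)² = 48(x - 2).
Vertex (2, 11); 4p = 48 so p = 12. Opens right.
Focus is p units from the vertex along the axis: (h + p, k).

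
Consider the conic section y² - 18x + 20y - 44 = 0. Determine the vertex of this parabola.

(-8, -10)

Only y is squared. Complete the square in y: (y + 10)² = 18(x + 8).
Vertex (-8, -10); 4p = 18 so p = 9/2. Opens right.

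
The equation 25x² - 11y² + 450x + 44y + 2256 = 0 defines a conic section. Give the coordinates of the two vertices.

(-9, -3) and (-9, 7)

Rearranging, 25(x² + 18x) -11(y² - 4y) = -2256.
Complete the square in x and y: 25(x + 9)² -11(y - 2)² = -2256 + 2025 - 44 = -275
Dividing both sides by -275: (y - 2)²/25 - (x + 9)²/11 = 1
Hyperbola, center (-9, 2), transverse axis vertical; a² = 25, b² = 11.
a = 5. Vertices at (h, k ± a).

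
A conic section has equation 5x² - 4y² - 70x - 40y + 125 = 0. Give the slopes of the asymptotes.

Rearranging, 5(x² - 14x) -4(y² + 10y) = -125.
Completing the square gives 5(x - 7)² -4(y + 5)² = -125 + 245 - 100 = 20.
Divide through by 20 to get (x - 7)²/4 - (y + 5)²/5 = 1.
Hyperbola, center (7, -5), transverse axis horizontal; a² = 4, b² = 5.
For a horizontal hyperbola the asymptotes have slope ±b/a.
Here that is ±√5/2.

√5/2 and -√5/2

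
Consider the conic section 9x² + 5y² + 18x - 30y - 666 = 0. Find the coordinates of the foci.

9(x² + 2x) + 5(y² - 6y) = 666
Complete the square: 9(x + 1)² + 5(y - 3)² = 666 + 9 + 45 = 720
Dividing both sides by 720: (x + 1)²/80 + (y - 3)²/144 = 1
Ellipse, center (-1, 3), major axis vertical; a² = 144, b² = 80.
c² = a² - b² = 144 - 80 = 64, so c = 8.
Foci lie on the vertical axis through the center: (h, k ± c).

(-1, -5) and (-1, 11)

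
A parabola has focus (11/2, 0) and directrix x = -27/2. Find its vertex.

The vertex is the midpoint between the focus and the directrix along the axis of symmetry.
Axis is horizontal (directrix is vertical). Vertex x-coordinate = (11/2 + (-27/2))/2 = -4; y-coordinate = 0.

(-4, 0)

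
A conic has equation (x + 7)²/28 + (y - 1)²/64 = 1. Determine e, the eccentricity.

Center (-7, 1). The larger denominator 64 sits under the y-term, so the major axis is vertical; a² = 64, b² = 28.
c² = a² - b² = 36, so c = 6.
e = c/a = 6/8 = 3/4.

e = 3/4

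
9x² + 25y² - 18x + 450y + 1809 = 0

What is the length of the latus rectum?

18/5

Group: 9(x² - 2x) + 25(y² + 18y) = -1809
Complete the square in x and y: 9(x - 1)² + 25(y + 9)² = -1809 + 9 + 2025 = 225
Dividing both sides by 225: (x - 1)²/25 + (y + 9)²/9 = 1
Ellipse, center (1, -9), major axis horizontal; a² = 25, b² = 9.
Latus rectum length = 2b²/a = 2·9/5 = 18/5.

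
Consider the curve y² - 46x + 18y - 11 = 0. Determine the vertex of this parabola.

(-2, -9)

Only y is squared. Complete the square in y: (y + 9)² = 46(x + 2).
Vertex (-2, -9); 4p = 46 so p = 23/2. Opens right.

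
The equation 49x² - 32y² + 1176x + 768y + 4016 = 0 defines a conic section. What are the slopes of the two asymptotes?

7√2/8 and -7√2/8

Group the x- and y-terms: 49(x² + 24x) -32(y² - 24y) = -4016
49(x + 12)² -32(y - 12)² = -4016 + 7056 - 4608 = -1568
Dividing both sides by -1568: (y - 12)²/49 - (x + 12)²/32 = 1
Hyperbola, center (-12, 12), transverse axis vertical; a² = 49, b² = 32.
For a vertical hyperbola the asymptotes have slope ±a/b.
Here that is ±7/4√2 = ±7√2/8.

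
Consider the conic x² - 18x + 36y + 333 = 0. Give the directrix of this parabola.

Only x is squared. Complete the square in x: (x - 9)² = -36(y + 7).
Vertex (9, -7); 4p = -36 so p = -9. Opens down.
Directrix is the horizontal line y = k − p = -7 − (-9) = 2.

y = 2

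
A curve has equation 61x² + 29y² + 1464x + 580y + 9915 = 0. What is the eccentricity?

Collect terms: 61(x² + 24x) + 29(y² + 20y) = -9915
Complete the square in x and y: 61(x + 12)² + 29(y + 10)² = -9915 + 8784 + 2900 = 1769
Dividing both sides by 1769: (x + 12)²/29 + (y + 10)²/61 = 1
Ellipse, center (-12, -10), major axis vertical; a² = 61, b² = 29.
c² = a² - b² = 32, so c = 4√2.
e = c/a = 4√2/√61 = 4√122/61.

e = 4√122/61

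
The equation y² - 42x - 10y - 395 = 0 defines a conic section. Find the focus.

(1/2, 5)

Only y is squared. Complete the square in y: (y - 5)² = 42(x + 10).
Vertex (-10, 5); 4p = 42 so p = 21/2. Opens right.
Focus is p units from the vertex along the axis: (h + p, k).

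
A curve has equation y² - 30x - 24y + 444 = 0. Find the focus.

(35/2, 12)

Only y is squared. Complete the square in y: (y - 12)² = 30(x - 10).
Vertex (10, 12); 4p = 30 so p = 15/2. Opens right.
Focus is p units from the vertex along the axis: (h + p, k).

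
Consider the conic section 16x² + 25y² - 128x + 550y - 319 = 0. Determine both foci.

Group: 16(x² - 8x) + 25(y² + 22y) = 319
Complete the square: 16(x - 4)² + 25(y + 11)² = 319 + 256 + 3025 = 3600
Dividing both sides by 3600: (x - 4)²/225 + (y + 11)²/144 = 1
Ellipse, center (4, -11), major axis horizontal; a² = 225, b² = 144.
c² = a² - b² = 225 - 144 = 81, so c = 9.
Foci lie on the horizontal axis through the center: (h ± c, k).

(-5, -11) and (13, -11)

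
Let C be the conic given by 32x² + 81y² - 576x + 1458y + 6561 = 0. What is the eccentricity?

Group: 32(x² - 18x) + 81(y² + 18y) = -6561
Completing the square gives 32(x - 9)² + 81(y + 9)² = -6561 + 2592 + 6561 = 2592.
Divide by 2592: (x - 9)²/81 + (y + 9)²/32 = 1
Ellipse, center (9, -9), major axis horizontal; a² = 81, b² = 32.
c² = a² - b² = 49, so c = 7.
e = c/a = 7/9.

e = 7/9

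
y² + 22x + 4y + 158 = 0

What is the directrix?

Only y is squared. Complete the square in y: (y + 2)² = -22(x + 7).
Vertex (-7, -2); 4p = -22 so p = -11/2. Opens left.
Directrix is the vertical line x = h − p = -7 − (-11/2) = -3/2.

x = -3/2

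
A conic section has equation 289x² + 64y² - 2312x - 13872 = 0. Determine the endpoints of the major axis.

Group: 289(x² - 8x) + 64y² = 13872
Completing the square gives 289(x - 4)² + 64y² = 13872 + 4624 + 0 = 18496.
Divide through by 18496 to get (x - 4)²/64 + y²/289 = 1.
Ellipse, center (4, 0), major axis vertical; a² = 289, b² = 64.
a = 17. Vertices at (h, k ± a).

(4, -17) and (4, 17)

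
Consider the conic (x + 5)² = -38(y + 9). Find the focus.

Vertex (-5, -9); 4p = -38 so p = -19/2. Opens down.
Focus is p units from the vertex along the axis: (h, k + p).

(-5, -37/2)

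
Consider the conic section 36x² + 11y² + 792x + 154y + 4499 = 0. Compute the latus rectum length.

11/3

Rearranging, 36(x² + 22x) + 11(y² + 14y) = -4499.
36(x + 11)² + 11(y + 7)² = -4499 + 4356 + 539 = 396
Divide through by 396 to get (x + 11)²/11 + (y + 7)²/36 = 1.
Ellipse, center (-11, -7), major axis vertical; a² = 36, b² = 11.
Latus rectum length = 2b²/a = 2·11/6 = 11/3.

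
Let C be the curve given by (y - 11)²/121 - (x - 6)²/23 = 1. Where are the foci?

Center (6, 11). The positive term is the y-term, so the transverse axis is vertical; a² = 121, b² = 23.
c² = a² + b² = 121 + 23 = 144, so c = 12.
Foci lie on the vertical axis through the center: (h, k ± c).

(6, -1) and (6, 23)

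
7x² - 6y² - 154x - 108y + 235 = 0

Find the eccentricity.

Rearranging, 7(x² - 22x) -6(y² + 18y) = -235.
Complete the square: 7(x - 11)² -6(y + 9)² = -235 + 847 - 486 = 126
Divide by 126: (x - 11)²/18 - (y + 9)²/21 = 1
Hyperbola, center (11, -9), transverse axis horizontal; a² = 18, b² = 21.
c² = a² + b² = 39, so c = √39.
e = c/a = √39/3√2 = √78/6.

e = √78/6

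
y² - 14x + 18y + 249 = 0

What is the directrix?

Only y is squared. Complete the square in y: (y + 9)² = 14(x - 12).
Vertex (12, -9); 4p = 14 so p = 7/2. Opens right.
Directrix is the vertical line x = h − p = 12 − (7/2) = 17/2.

x = 17/2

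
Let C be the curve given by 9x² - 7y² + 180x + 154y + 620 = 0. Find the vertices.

(-10, 2) and (-10, 20)

Group: 9(x² + 20x) -7(y² - 22y) = -620
9(x + 10)² -7(y - 11)² = -620 + 900 - 847 = -567
Dividing both sides by -567: (y - 11)²/81 - (x + 10)²/63 = 1
Hyperbola, center (-10, 11), transverse axis vertical; a² = 81, b² = 63.
a = 9. Vertices at (h, k ± a).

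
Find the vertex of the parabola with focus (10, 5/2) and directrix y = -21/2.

(10, -4)

The vertex is the midpoint between the focus and the directrix along the axis of symmetry.
Axis is vertical (directrix is horizontal). Vertex y-coordinate = (5/2 + (-21/2))/2 = -4; x-coordinate = 10.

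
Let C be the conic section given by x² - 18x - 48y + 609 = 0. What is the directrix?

y = -1

Only x is squared. Complete the square in x: (x - 9)² = 48(y - 11).
Vertex (9, 11); 4p = 48 so p = 12. Opens up.
Directrix is the horizontal line y = k − p = 11 − (12) = -1.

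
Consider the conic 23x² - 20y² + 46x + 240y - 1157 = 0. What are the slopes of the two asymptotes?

√115/10 and -√115/10

Group the x- and y-terms: 23(x² + 2x) -20(y² - 12y) = 1157
Completing the square gives 23(x + 1)² -20(y - 6)² = 1157 + 23 - 720 = 460.
Dividing both sides by 460: (x + 1)²/20 - (y - 6)²/23 = 1
Hyperbola, center (-1, 6), transverse axis horizontal; a² = 20, b² = 23.
For a horizontal hyperbola the asymptotes have slope ±b/a.
Here that is ±√23/2√5 = ±√115/10.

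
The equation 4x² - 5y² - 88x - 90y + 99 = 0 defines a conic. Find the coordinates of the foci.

(11, -12) and (11, -6)

Rearranging, 4(x² - 22x) -5(y² + 18y) = -99.
4(x - 11)² -5(y + 9)² = -99 + 484 - 405 = -20
Divide through by -20 to get (y + 9)²/4 - (x - 11)²/5 = 1.
Hyperbola, center (11, -9), transverse axis vertical; a² = 4, b² = 5.
c² = a² + b² = 4 + 5 = 9, so c = 3.
Foci lie on the vertical axis through the center: (h, k ± c).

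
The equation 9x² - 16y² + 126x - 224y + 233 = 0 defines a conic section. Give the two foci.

(-7, -17) and (-7, 3)

Group the x- and y-terms: 9(x² + 14x) -16(y² + 14y) = -233
Complete the square: 9(x + 7)² -16(y + 7)² = -233 + 441 - 784 = -576
Divide through by -576 to get (y + 7)²/36 - (x + 7)²/64 = 1.
Hyperbola, center (-7, -7), transverse axis vertical; a² = 36, b² = 64.
c² = a² + b² = 36 + 64 = 100, so c = 10.
Foci lie on the vertical axis through the center: (h, k ± c).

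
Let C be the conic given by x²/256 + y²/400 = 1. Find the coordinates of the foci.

Center (0, 0). The larger denominator 400 sits under the y-term, so the major axis is vertical; a² = 400, b² = 256.
c² = a² - b² = 400 - 256 = 144, so c = 12.
Foci lie on the vertical axis through the center: (h, k ± c).

(0, -12) and (0, 12)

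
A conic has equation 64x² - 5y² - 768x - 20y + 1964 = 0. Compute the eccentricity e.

64(x² - 12x) -5(y² + 4y) = -1964
Complete the square in x and y: 64(x - 6)² -5(y + 2)² = -1964 + 2304 - 20 = 320
Divide by 320: (x - 6)²/5 - (y + 2)²/64 = 1
Hyperbola, center (6, -2), transverse axis horizontal; a² = 5, b² = 64.
c² = a² + b² = 69, so c = √69.
e = c/a = √69/√5 = √345/5.

e = √345/5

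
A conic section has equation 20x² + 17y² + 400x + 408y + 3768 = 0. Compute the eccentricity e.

e = √15/10

Group: 20(x² + 20x) + 17(y² + 24y) = -3768
Complete the square in x and y: 20(x + 10)² + 17(y + 12)² = -3768 + 2000 + 2448 = 680
Dividing both sides by 680: (x + 10)²/34 + (y + 12)²/40 = 1
Ellipse, center (-10, -12), major axis vertical; a² = 40, b² = 34.
c² = a² - b² = 6, so c = √6.
e = c/a = √6/2√10 = √15/10.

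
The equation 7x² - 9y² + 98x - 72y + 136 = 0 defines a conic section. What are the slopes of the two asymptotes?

√7/3 and -√7/3

Group: 7(x² + 14x) -9(y² + 8y) = -136
Complete the square: 7(x + 7)² -9(y + 4)² = -136 + 343 - 144 = 63
Divide by 63: (x + 7)²/9 - (y + 4)²/7 = 1
Hyperbola, center (-7, -4), transverse axis horizontal; a² = 9, b² = 7.
For a horizontal hyperbola the asymptotes have slope ±b/a.
Here that is ±√7/3.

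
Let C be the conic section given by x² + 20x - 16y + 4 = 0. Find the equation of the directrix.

Only x is squared. Complete the square in x: (x + 10)² = 16(y + 6).
Vertex (-10, -6); 4p = 16 so p = 4. Opens up.
Directrix is the horizontal line y = k − p = -6 − (4) = -10.

y = -10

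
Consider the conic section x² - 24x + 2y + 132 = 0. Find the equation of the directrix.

y = 13/2

Only x is squared. Complete the square in x: (x - 12)² = -2(y - 6).
Vertex (12, 6); 4p = -2 so p = -1/2. Opens down.
Directrix is the horizontal line y = k − p = 6 − (-1/2) = 13/2.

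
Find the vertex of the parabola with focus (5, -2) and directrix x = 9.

(7, -2)

The vertex is the midpoint between the focus and the directrix along the axis of symmetry.
Axis is horizontal (directrix is vertical). Vertex x-coordinate = (5 + 9)/2 = 7; y-coordinate = -2.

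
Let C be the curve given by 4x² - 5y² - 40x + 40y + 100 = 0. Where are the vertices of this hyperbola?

(5, 0) and (5, 8)

Rearranging, 4(x² - 10x) -5(y² - 8y) = -100.
Complete the square: 4(x - 5)² -5(y - 4)² = -100 + 100 - 80 = -80
Divide through by -80 to get (y - 4)²/16 - (x - 5)²/20 = 1.
Hyperbola, center (5, 4), transverse axis vertical; a² = 16, b² = 20.
a = 4. Vertices at (h, k ± a).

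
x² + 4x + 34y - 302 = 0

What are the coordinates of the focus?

Only x is squared. Complete the square in x: (x + 2)² = -34(y - 9).
Vertex (-2, 9); 4p = -34 so p = -17/2. Opens down.
Focus is p units from the vertex along the axis: (h, k + p).

(-2, 1/2)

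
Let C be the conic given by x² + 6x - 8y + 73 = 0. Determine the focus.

(-3, 10)

Only x is squared. Complete the square in x: (x + 3)² = 8(y - 8).
Vertex (-3, 8); 4p = 8 so p = 2. Opens up.
Focus is p units from the vertex along the axis: (h, k + p).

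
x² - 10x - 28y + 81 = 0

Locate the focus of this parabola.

(5, 9)

Only x is squared. Complete the square in x: (x - 5)² = 28(y - 2).
Vertex (5, 2); 4p = 28 so p = 7. Opens up.
Focus is p units from the vertex along the axis: (h, k + p).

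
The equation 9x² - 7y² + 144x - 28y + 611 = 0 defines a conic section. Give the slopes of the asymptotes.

3√7/7 and -3√7/7

Group the x- and y-terms: 9(x² + 16x) -7(y² + 4y) = -611
Complete the square in x and y: 9(x + 8)² -7(y + 2)² = -611 + 576 - 28 = -63
Divide by -63: (y + 2)²/9 - (x + 8)²/7 = 1
Hyperbola, center (-8, -2), transverse axis vertical; a² = 9, b² = 7.
For a vertical hyperbola the asymptotes have slope ±a/b.
Here that is ±3/√7 = ±3√7/7.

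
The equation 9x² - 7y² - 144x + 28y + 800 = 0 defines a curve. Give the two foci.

(8, -6) and (8, 10)

Group: 9(x² - 16x) -7(y² - 4y) = -800
9(x - 8)² -7(y - 2)² = -800 + 576 - 28 = -252
Divide through by -252 to get (y - 2)²/36 - (x - 8)²/28 = 1.
Hyperbola, center (8, 2), transverse axis vertical; a² = 36, b² = 28.
c² = a² + b² = 36 + 28 = 64, so c = 8.
Foci lie on the vertical axis through the center: (h, k ± c).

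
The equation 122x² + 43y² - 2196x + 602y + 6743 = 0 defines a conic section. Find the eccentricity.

e = √9638/122

122(x² - 18x) + 43(y² + 14y) = -6743
122(x - 9)² + 43(y + 7)² = -6743 + 9882 + 2107 = 5246
Dividing both sides by 5246: (x - 9)²/43 + (y + 7)²/122 = 1
Ellipse, center (9, -7), major axis vertical; a² = 122, b² = 43.
c² = a² - b² = 79, so c = √79.
e = c/a = √79/√122 = √9638/122.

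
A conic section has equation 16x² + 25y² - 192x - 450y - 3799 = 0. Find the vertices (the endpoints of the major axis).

(-14, 9) and (26, 9)

Group: 16(x² - 12x) + 25(y² - 18y) = 3799
Complete the square: 16(x - 6)² + 25(y - 9)² = 3799 + 576 + 2025 = 6400
Dividing both sides by 6400: (x - 6)²/400 + (y - 9)²/256 = 1
Ellipse, center (6, 9), major axis horizontal; a² = 400, b² = 256.
a = 20. Vertices at (h ± a, k).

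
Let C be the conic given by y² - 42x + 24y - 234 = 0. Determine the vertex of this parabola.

(-9, -12)

Only y is squared. Complete the square in y: (y + 12)² = 42(x + 9).
Vertex (-9, -12); 4p = 42 so p = 21/2. Opens right.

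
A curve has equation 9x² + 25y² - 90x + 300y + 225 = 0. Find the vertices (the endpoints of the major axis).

(-5, -6) and (15, -6)

Rearranging, 9(x² - 10x) + 25(y² + 12y) = -225.
Complete the square: 9(x - 5)² + 25(y + 6)² = -225 + 225 + 900 = 900
Divide through by 900 to get (x - 5)²/100 + (y + 6)²/36 = 1.
Ellipse, center (5, -6), major axis horizontal; a² = 100, b² = 36.
a = 10. Vertices at (h ± a, k).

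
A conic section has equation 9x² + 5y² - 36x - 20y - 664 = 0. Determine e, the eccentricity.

Group: 9(x² - 4x) + 5(y² - 4y) = 664
Completing the square gives 9(x - 2)² + 5(y - 2)² = 664 + 36 + 20 = 720.
Divide through by 720 to get (x - 2)²/80 + (y - 2)²/144 = 1.
Ellipse, center (2, 2), major axis vertical; a² = 144, b² = 80.
c² = a² - b² = 64, so c = 8.
e = c/a = 8/12 = 2/3.

e = 2/3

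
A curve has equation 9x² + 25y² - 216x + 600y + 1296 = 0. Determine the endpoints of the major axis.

(-8, -12) and (32, -12)

Rearranging, 9(x² - 24x) + 25(y² + 24y) = -1296.
9(x - 12)² + 25(y + 12)² = -1296 + 1296 + 3600 = 3600
Divide by 3600: (x - 12)²/400 + (y + 12)²/144 = 1
Ellipse, center (12, -12), major axis horizontal; a² = 400, b² = 144.
a = 20. Vertices at (h ± a, k).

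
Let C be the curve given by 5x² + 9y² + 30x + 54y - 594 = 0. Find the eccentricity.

e = 2/3

Rearranging, 5(x² + 6x) + 9(y² + 6y) = 594.
Completing the square gives 5(x + 3)² + 9(y + 3)² = 594 + 45 + 81 = 720.
Divide by 720: (x + 3)²/144 + (y + 3)²/80 = 1
Ellipse, center (-3, -3), major axis horizontal; a² = 144, b² = 80.
c² = a² - b² = 64, so c = 8.
e = c/a = 8/12 = 2/3.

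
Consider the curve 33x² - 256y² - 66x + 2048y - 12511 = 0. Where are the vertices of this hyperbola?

Rearranging, 33(x² - 2x) -256(y² - 8y) = 12511.
Complete the square: 33(x - 1)² -256(y - 4)² = 12511 + 33 - 4096 = 8448
Dividing both sides by 8448: (x - 1)²/256 - (y - 4)²/33 = 1
Hyperbola, center (1, 4), transverse axis horizontal; a² = 256, b² = 33.
a = 16. Vertices at (h ± a, k).

(-15, 4) and (17, 4)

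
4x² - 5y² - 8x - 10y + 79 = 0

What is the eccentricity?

Rearranging, 4(x² - 2x) -5(y² + 2y) = -79.
4(x - 1)² -5(y + 1)² = -79 + 4 - 5 = -80
Divide by -80: (y + 1)²/16 - (x - 1)²/20 = 1
Hyperbola, center (1, -1), transverse axis vertical; a² = 16, b² = 20.
c² = a² + b² = 36, so c = 6.
e = c/a = 6/4 = 3/2.

e = 3/2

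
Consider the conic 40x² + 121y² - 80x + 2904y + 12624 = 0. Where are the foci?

Group the x- and y-terms: 40(x² - 2x) + 121(y² + 24y) = -12624
Complete the square in x and y: 40(x - 1)² + 121(y + 12)² = -12624 + 40 + 17424 = 4840
Divide by 4840: (x - 1)²/121 + (y + 12)²/40 = 1
Ellipse, center (1, -12), major axis horizontal; a² = 121, b² = 40.
c² = a² - b² = 121 - 40 = 81, so c = 9.
Foci lie on the horizontal axis through the center: (h ± c, k).

(-8, -12) and (10, -12)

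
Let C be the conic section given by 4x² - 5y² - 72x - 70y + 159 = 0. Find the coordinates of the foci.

(9, -13) and (9, -1)

Group: 4(x² - 18x) -5(y² + 14y) = -159
Completing the square gives 4(x - 9)² -5(y + 7)² = -159 + 324 - 245 = -80.
Divide by -80: (y + 7)²/16 - (x - 9)²/20 = 1
Hyperbola, center (9, -7), transverse axis vertical; a² = 16, b² = 20.
c² = a² + b² = 16 + 20 = 36, so c = 6.
Foci lie on the vertical axis through the center: (h, k ± c).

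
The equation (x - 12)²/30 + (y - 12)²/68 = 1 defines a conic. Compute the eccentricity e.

Center (12, 12). The larger denominator 68 sits under the y-term, so the major axis is vertical; a² = 68, b² = 30.
c² = a² - b² = 38, so c = √38.
e = c/a = √38/2√17 = √646/34.

e = √646/34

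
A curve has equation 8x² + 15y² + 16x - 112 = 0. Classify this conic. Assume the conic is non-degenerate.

ellipse

No xy term. Coefficients of x² and y² are A = 8, C = 15.
A and C have the same sign but A ≠ C ⇒ ellipse.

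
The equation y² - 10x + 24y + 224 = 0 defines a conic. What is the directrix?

Only y is squared. Complete the square in y: (y + 12)² = 10(x - 8).
Vertex (8, -12); 4p = 10 so p = 5/2. Opens right.
Directrix is the vertical line x = h − p = 8 − (5/2) = 11/2.

x = 11/2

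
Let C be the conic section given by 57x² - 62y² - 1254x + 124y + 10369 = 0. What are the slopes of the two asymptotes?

Group the x- and y-terms: 57(x² - 22x) -62(y² - 2y) = -10369
Complete the square in x and y: 57(x - 11)² -62(y - 1)² = -10369 + 6897 - 62 = -3534
Divide through by -3534 to get (y - 1)²/57 - (x - 11)²/62 = 1.
Hyperbola, center (11, 1), transverse axis vertical; a² = 57, b² = 62.
For a vertical hyperbola the asymptotes have slope ±a/b.
Here that is ±√57/√62 = ±√3534/62.

√3534/62 and -√3534/62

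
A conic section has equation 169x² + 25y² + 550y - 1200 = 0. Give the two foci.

169x² + 25(y² + 22y) = 1200
Complete the square: 169x² + 25(y + 11)² = 1200 + 0 + 3025 = 4225
Divide through by 4225 to get x²/25 + (y + 11)²/169 = 1.
Ellipse, center (0, -11), major axis vertical; a² = 169, b² = 25.
c² = a² - b² = 169 - 25 = 144, so c = 12.
Foci lie on the vertical axis through the center: (h, k ± c).

(0, -23) and (0, 1)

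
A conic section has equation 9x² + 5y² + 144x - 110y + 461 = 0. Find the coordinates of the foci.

Collect terms: 9(x² + 16x) + 5(y² - 22y) = -461
Complete the square in x and y: 9(x + 8)² + 5(y - 11)² = -461 + 576 + 605 = 720
Divide through by 720 to get (x + 8)²/80 + (y - 11)²/144 = 1.
Ellipse, center (-8, 11), major axis vertical; a² = 144, b² = 80.
c² = a² - b² = 144 - 80 = 64, so c = 8.
Foci lie on the vertical axis through the center: (h, k ± c).

(-8, 3) and (-8, 19)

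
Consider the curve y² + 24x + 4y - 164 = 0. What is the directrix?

Only y is squared. Complete the square in y: (y + 2)² = -24(x - 7).
Vertex (7, -2); 4p = -24 so p = -6. Opens left.
Directrix is the vertical line x = h − p = 7 − (-6) = 13.

x = 13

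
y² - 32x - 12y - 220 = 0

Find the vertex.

(-8, 6)

Only y is squared. Complete the square in y: (y - 6)² = 32(x + 8).
Vertex (-8, 6); 4p = 32 so p = 8. Opens right.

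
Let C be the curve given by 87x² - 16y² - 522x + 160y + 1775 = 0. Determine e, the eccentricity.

Group the x- and y-terms: 87(x² - 6x) -16(y² - 10y) = -1775
Complete the square in x and y: 87(x - 3)² -16(y - 5)² = -1775 + 783 - 400 = -1392
Divide through by -1392 to get (y - 5)²/87 - (x - 3)²/16 = 1.
Hyperbola, center (3, 5), transverse axis vertical; a² = 87, b² = 16.
c² = a² + b² = 103, so c = √103.
e = c/a = √103/√87 = √8961/87.

e = √8961/87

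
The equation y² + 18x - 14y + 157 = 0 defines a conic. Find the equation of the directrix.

Only y is squared. Complete the square in y: (y - 7)² = -18(x + 6).
Vertex (-6, 7); 4p = -18 so p = -9/2. Opens left.
Directrix is the vertical line x = h − p = -6 − (-9/2) = -3/2.

x = -3/2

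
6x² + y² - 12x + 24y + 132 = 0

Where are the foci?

6(x² - 2x) + (y² + 24y) = -132
Complete the square in x and y: 6(x - 1)² + (y + 12)² = -132 + 6 + 144 = 18
Dividing both sides by 18: (x - 1)²/3 + (y + 12)²/18 = 1
Ellipse, center (1, -12), major axis vertical; a² = 18, b² = 3.
c² = a² - b² = 18 - 3 = 15, so c = √15.
Foci lie on the vertical axis through the center: (h, k ± c).

(1, -12 - √15) and (1, -12 + √15)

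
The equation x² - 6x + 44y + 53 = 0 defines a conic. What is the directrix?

y = 10

Only x is squared. Complete the square in x: (x - 3)² = -44(y + 1).
Vertex (3, -1); 4p = -44 so p = -11. Opens down.
Directrix is the horizontal line y = k − p = -1 − (-11) = 10.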